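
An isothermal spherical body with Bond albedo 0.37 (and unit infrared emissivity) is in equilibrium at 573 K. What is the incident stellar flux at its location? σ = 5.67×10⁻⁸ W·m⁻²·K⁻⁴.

S ≈ 38800 W/m²

(1−a)S·πr² = σ·4πr²·T⁴ ⇒ S = 4σT⁴/(1−a).
S = 4·5.67×10⁻⁸·1.078×10¹¹/0.630.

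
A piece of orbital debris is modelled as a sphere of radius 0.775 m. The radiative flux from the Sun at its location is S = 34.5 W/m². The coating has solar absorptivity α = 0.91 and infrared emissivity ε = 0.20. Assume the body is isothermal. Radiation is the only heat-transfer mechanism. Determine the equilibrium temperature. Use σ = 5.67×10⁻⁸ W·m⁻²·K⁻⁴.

T ≈ 162 K

At equilibrium, absorbed power = emitted power.
Absorbing cross-section = πr² = 1.887 m²; emitting surface = 4πr² = 7.548 m² (ratio 4).
αS·A_cross = εσ·A_surf·T⁴  ⇒  T⁴ = αS/(ε·4σ).
T⁴ = 0.910·34.5/(0.20·4·5.67×10⁻⁸) = 6.921×10⁸ K⁴.
T = (6.921×10⁸)^(1/4).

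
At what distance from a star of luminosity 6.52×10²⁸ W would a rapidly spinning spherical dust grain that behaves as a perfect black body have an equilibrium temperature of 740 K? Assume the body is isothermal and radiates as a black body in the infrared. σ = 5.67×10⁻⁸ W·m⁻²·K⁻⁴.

For an isothermal black-emitting sphere, (1−a)S·πr² = σ·4πr²·T⁴ ⇒ S = 4σT⁴/(1−a).
S = 4·5.67×10⁻⁸·(740)⁴/1.00 = 68010 W/m².
Flux falls as S = L/(4πd²), so d = √(L/(4πS)) = √(6.52×10²⁸/(4π·68010)).

d ≈ 2.76×10¹¹ m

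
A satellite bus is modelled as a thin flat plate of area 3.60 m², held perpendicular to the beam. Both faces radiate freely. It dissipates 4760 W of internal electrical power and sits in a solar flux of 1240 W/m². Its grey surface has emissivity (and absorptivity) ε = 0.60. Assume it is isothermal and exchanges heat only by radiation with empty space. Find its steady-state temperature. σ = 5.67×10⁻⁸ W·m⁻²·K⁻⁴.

At steady state, absorbed solar power + internal power = radiated power.
Absorbed: α·S·A_cross = 0.60·1240·3.600 = 2678 W (cross-section A).
Total input = 2678 + 4760 = 7438 W.
Radiated: εσ·A_surf·T⁴ with A_surf = 2A = 7.200 m².
T⁴ = 7438/(0.60·5.67×10⁻⁸·7.200) = 3.037×10¹⁰ K⁴.

T ≈ 417 K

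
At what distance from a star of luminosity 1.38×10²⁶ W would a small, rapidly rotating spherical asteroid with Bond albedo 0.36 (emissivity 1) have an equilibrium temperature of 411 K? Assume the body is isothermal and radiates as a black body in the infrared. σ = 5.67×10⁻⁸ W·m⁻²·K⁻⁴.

For an isothermal black-emitting sphere, (1−a)S·πr² = σ·4πr²·T⁴ ⇒ S = 4σT⁴/(1−a).
S = 4·5.67×10⁻⁸·(411)⁴/0.640 = 10110 W/m².
Flux falls as S = L/(4πd²), so d = √(L/(4πS)) = √(1.38×10²⁶/(4π·10110)).

d ≈ 3.30×10¹⁰ m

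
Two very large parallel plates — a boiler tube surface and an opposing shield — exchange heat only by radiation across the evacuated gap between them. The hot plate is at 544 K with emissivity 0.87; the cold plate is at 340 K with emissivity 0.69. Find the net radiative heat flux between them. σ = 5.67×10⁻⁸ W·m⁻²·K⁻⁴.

For two infinite grey parallel plates, q = σ(T₁⁴ − T₂⁴)/(1/ε₁ + 1/ε₂ − 1).
T₁⁴ − T₂⁴ = 8.758×10¹⁰ − 1.336×10¹⁰ = 7.421×10¹⁰ K⁴.
1/ε₁ + 1/ε₂ − 1 = 1.149 + 1.449 − 1 = 1.599.
q = 5.67×10⁻⁸ × 7.421×10¹⁰ / 1.599.

q ≈ 2630 W/m²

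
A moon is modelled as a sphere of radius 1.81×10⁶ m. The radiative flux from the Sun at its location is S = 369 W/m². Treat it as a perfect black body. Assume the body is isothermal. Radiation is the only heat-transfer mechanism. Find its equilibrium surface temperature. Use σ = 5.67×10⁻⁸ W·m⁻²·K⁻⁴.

At equilibrium, absorbed power = emitted power.
Absorbing cross-section = πr² = 1.029×10¹³ m²; emitting surface = 4πr² = 4.117×10¹³ m² (ratio 4).
S·A_cross = εσ·A_surf·T⁴  ⇒  T⁴ = S/(4σ).
T⁴ = 1.00·369/(4·5.67×10⁻⁸) = 1.627×10⁹ K⁴.
T = (1.627×10⁹)^(1/4).

T ≈ 201 K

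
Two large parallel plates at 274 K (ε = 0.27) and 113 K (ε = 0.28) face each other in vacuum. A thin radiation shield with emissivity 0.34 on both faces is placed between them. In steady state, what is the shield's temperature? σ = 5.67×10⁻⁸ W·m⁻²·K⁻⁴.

In steady state the net flux on the hot side equals that on the cold side.
σ(T₁⁴−T_s⁴)/D₁ = σ(T_s⁴−T₂⁴)/D₂, with D₁ = 1/ε₁+1/ε_s−1 = 5.645, D₂ = 1/ε_s+1/ε₂−1 = 5.513.
Solve for T_s⁴: T_s⁴ = (D₂·T₁⁴ + D₁·T₂⁴)/(D₁+D₂) = 2.867×10⁹ K⁴.

T_s ≈ 231 K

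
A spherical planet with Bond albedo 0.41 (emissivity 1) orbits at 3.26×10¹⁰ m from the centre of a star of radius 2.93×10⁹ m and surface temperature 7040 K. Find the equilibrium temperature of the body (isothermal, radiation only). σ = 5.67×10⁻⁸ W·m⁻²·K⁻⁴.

T ≈ 1310 K

The star's surface emits σT_*⁴; at distance d the flux is S = σT_*⁴(R_*/d)².
S = 5.67×10⁻⁸·(7040)⁴·(2.93×10⁹/3.26×10¹⁰)² = 1.125×10⁶ W/m².
For an isothermal sphere T⁴ = (1−a)S/(4σ) = 2.927×10¹² K⁴.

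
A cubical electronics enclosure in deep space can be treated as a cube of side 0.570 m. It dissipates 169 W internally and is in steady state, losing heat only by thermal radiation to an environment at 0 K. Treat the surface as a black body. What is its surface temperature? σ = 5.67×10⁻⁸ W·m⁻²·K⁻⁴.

Steady state: internal power = radiated power, P = εσA T⁴.
Radiating area A = 6L² = 1.949 m².
T⁴ = P/(εσA) = 169/(1.0·5.67×10⁻⁸·1.949) = 1.529×10⁹ K⁴.
T = (1.529×10⁹)^(1/4).

T ≈ 198 K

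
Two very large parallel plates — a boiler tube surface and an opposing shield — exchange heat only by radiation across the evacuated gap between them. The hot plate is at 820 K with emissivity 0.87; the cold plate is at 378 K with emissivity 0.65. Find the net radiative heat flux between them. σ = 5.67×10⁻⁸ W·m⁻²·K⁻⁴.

q ≈ 14500 W/m²

For two infinite grey parallel plates, q = σ(T₁⁴ − T₂⁴)/(1/ε₁ + 1/ε₂ − 1).
T₁⁴ − T₂⁴ = 4.521×10¹¹ − 2.042×10¹⁰ = 4.317×10¹¹ K⁴.
1/ε₁ + 1/ε₂ − 1 = 1.149 + 1.538 − 1 = 1.688.
q = 5.67×10⁻⁸ × 4.317×10¹¹ / 1.688.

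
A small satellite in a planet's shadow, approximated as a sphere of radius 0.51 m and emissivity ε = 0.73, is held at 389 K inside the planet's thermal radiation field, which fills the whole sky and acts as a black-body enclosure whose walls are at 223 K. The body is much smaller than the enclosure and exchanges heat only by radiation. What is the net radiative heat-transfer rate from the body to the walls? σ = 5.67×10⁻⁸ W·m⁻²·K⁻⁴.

P_net ≈ 2760 W

For a small grey body in a large enclosure: P_net = εσA(T_body⁴ − T_wall⁴).
A = 4πr² = 3.269 m²; T_body⁴ − T_wall⁴ = 2.290×10¹⁰ − 2.473×10⁹ = 2.043×10¹⁰ K⁴.
|P_net| = 0.73·5.67×10⁻⁸·3.269·2.043×10¹⁰.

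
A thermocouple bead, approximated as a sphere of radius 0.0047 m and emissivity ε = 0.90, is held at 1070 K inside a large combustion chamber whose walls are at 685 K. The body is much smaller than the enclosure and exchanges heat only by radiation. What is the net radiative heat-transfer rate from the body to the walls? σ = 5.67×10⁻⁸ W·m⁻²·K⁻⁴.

P_net ≈ 15.4 W

For a small grey body in a large enclosure: P_net = εσA(T_body⁴ − T_wall⁴).
A = 4πr² = 2.776×10⁻⁴ m²; T_body⁴ − T_wall⁴ = 1.311×10¹² − 2.202×10¹¹ = 1.091×10¹² K⁴.
|P_net| = 0.90·5.67×10⁻⁸·2.776×10⁻⁴·1.091×10¹².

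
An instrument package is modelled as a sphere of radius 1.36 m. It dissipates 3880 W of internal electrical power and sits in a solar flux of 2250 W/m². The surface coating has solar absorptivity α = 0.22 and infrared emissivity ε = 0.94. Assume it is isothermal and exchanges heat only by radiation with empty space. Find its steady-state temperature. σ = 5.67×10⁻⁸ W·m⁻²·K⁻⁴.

At steady state, absorbed solar power + internal power = radiated power.
Absorbed: α·S·A_cross = 0.22·2250·5.811 = 2876 W (cross-section πr²).
Total input = 2876 + 3880 = 6756 W.
Radiated: εσ·A_surf·T⁴ with A_surf = 4πr² = 23.24 m².
T⁴ = 6756/(0.94·5.67×10⁻⁸·23.24) = 5.454×10⁹ K⁴.

T ≈ 272 K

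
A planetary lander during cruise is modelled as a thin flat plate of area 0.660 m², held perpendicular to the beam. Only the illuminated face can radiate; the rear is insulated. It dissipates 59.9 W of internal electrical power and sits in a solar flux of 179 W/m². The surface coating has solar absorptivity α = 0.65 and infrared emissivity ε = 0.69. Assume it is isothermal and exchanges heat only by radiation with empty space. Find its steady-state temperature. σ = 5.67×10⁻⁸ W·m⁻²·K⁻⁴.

At steady state, absorbed solar power + internal power = radiated power.
Absorbed: α·S·A_cross = 0.65·179·0.6600 = 76.79 W (cross-section A).
Total input = 76.79 + 59.9 = 136.7 W.
Radiated: εσ·A_surf·T⁴ with A_surf = A = 0.6600 m².
T⁴ = 136.7/(0.69·5.67×10⁻⁸·0.6600) = 5.294×10⁹ K⁴.

T ≈ 270 K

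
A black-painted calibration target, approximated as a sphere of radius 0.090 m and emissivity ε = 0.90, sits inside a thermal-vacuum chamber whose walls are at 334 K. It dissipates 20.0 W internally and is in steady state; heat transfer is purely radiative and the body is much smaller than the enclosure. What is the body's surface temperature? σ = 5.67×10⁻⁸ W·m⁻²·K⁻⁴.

T ≈ 357 K

For a small grey body in a large enclosure, net radiated power = εσA(T⁴ − T_w⁴).
Steady state: P = εσA(T⁴ − T_w⁴) with A = 4πr² = 0.1018 m².
T⁴ = P/(εσA) + T_w⁴ = 20.0/(0.90·5.67×10⁻⁸·0.1018) + (334)⁴
    = 3.850×10⁹ + 1.244×10¹⁰ = 1.630×10¹⁰ K⁴.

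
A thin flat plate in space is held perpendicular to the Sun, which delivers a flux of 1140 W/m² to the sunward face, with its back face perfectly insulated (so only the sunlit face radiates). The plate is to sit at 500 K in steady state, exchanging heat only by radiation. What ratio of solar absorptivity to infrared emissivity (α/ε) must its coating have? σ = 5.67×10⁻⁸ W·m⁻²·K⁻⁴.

Balance: αS·A = εσ·1A·T⁴ ⇒ α/ε = σT⁴/S.
α/ε = 5.67×10⁻⁸·(500)⁴/1140 = 5.67×10⁻⁸·6.250×10¹⁰/1140.

α/ε ≈ 3.11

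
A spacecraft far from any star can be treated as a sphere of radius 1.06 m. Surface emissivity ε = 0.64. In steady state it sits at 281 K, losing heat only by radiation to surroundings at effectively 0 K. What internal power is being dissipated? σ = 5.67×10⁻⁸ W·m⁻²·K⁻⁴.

P ≈ 3190 W

Steady state: P = εσA T⁴.
A = 4πr² = 14.12 m²; T⁴ = (281)⁴ = 6.235×10⁹ K⁴.
P = 0.64 × 5.67×10⁻⁸ × 14.12 × 6.235×10⁹.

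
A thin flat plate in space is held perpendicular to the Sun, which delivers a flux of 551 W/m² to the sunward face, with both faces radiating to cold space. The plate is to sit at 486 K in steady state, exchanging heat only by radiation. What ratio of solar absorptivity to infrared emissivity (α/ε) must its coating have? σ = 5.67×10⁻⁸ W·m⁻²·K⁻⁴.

α/ε ≈ 11.5

Balance: αS·A = εσ·2A·T⁴ ⇒ α/ε = 2σT⁴/S.
α/ε = 2·5.67×10⁻⁸·(486)⁴/551 = 2·5.67×10⁻⁸·5.579×10¹⁰/551.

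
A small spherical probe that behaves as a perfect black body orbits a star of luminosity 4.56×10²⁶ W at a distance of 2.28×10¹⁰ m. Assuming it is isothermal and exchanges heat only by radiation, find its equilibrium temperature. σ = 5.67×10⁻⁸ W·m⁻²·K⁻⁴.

T ≈ 745 K

First find the stellar flux at distance d: S = L/(4πd²) = 4.56×10²⁶/(4π·(2.28×10¹⁰)²) = 69800 W/m².
For an isothermal sphere, absorbed (1−a)S·πr² = emitted σ·4πr²·T⁴, so T⁴ = (1−a)S/(4σ).
T⁴ = 1.00·69800/(4·5.67×10⁻⁸) = 3.078×10¹¹ K⁴.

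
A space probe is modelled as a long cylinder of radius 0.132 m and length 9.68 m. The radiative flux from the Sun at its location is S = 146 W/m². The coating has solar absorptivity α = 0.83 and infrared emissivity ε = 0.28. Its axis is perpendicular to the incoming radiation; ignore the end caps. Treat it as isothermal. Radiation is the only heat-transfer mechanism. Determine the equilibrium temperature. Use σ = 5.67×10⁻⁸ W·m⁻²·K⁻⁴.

At equilibrium, absorbed power = emitted power.
Absorbing cross-section = 2rL = 2.556 m²; emitting surface = 2πrL = 8.028 m² (ratio π).
αS·A_cross = εσ·A_surf·T⁴  ⇒  T⁴ = αS/(ε·πσ).
T⁴ = 0.830·146/(0.28·π·5.67×10⁻⁸) = 2.430×10⁹ K⁴.
T = (2.430×10⁹)^(1/4).

T ≈ 222 K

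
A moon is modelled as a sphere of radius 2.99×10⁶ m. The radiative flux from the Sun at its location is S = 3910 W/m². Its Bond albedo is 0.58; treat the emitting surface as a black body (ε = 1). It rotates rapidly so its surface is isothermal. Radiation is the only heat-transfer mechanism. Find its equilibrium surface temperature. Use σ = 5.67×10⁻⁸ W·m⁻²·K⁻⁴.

T ≈ 292 K

At equilibrium, absorbed power = emitted power.
Absorbing cross-section = πr² = 2.809×10¹³ m²; emitting surface = 4πr² = 1.123×10¹⁴ m² (ratio 4).
(1−a)S·A_cross = εσ·A_surf·T⁴  ⇒  T⁴ = (1−a)S/(4σ).
T⁴ = 0.420·3910/(4·5.67×10⁻⁸) = 7.241×10⁹ K⁴.
T = (7.241×10⁹)^(1/4).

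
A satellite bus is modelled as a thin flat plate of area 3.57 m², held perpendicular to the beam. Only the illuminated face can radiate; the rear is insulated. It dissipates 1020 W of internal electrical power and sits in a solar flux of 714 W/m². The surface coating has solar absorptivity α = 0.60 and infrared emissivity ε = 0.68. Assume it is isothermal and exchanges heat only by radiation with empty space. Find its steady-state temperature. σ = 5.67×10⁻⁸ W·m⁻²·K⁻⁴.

T ≈ 369 K

At steady state, absorbed solar power + internal power = radiated power.
Absorbed: α·S·A_cross = 0.60·714·3.570 = 1529 W (cross-section A).
Total input = 1529 + 1020 = 2549 W.
Radiated: εσ·A_surf·T⁴ with A_surf = A = 3.570 m².
T⁴ = 2549/(0.68·5.67×10⁻⁸·3.570) = 1.852×10¹⁰ K⁴.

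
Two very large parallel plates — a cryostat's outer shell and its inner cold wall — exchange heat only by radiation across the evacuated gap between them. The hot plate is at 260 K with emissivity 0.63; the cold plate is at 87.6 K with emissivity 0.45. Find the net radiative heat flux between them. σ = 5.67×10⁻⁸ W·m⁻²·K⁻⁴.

For two infinite grey parallel plates, q = σ(T₁⁴ − T₂⁴)/(1/ε₁ + 1/ε₂ − 1).
T₁⁴ − T₂⁴ = 4.570×10⁹ − 5.889×10⁷ = 4.511×10⁹ K⁴.
1/ε₁ + 1/ε₂ − 1 = 1.587 + 2.222 − 1 = 2.810.
q = 5.67×10⁻⁸ × 4.511×10⁹ / 2.810.

q ≈ 91.0 W/m²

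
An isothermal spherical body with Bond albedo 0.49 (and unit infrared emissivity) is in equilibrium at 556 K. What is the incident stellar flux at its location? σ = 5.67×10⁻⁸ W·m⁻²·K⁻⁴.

S ≈ 42500 W/m²

(1−a)S·πr² = σ·4πr²·T⁴ ⇒ S = 4σT⁴/(1−a).
S = 4·5.67×10⁻⁸·9.557×10¹⁰/0.510.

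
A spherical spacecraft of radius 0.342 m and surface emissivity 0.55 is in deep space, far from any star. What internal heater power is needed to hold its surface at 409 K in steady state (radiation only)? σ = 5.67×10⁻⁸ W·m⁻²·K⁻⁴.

P ≈ 1280 W

P = εσ·4πr²·T⁴.
4πr² = 1.470 m²; T⁴ = 2.798×10¹⁰ K⁴.
P = 0.55·5.67×10⁻⁸·1.470·2.798×10¹⁰.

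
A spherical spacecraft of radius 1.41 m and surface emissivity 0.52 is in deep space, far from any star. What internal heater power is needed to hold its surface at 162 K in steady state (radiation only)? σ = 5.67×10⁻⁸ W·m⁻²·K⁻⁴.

P ≈ 507 W

P = εσ·4πr²·T⁴.
4πr² = 24.98 m²; T⁴ = 6.887×10⁸ K⁴.
P = 0.52·5.67×10⁻⁸·24.98·6.887×10⁸.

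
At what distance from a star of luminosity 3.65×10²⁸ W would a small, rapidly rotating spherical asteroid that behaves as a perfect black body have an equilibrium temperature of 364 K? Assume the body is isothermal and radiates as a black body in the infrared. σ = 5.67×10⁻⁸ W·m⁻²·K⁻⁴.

For an isothermal black-emitting sphere, (1−a)S·πr² = σ·4πr²·T⁴ ⇒ S = 4σT⁴/(1−a).
S = 4·5.67×10⁻⁸·(364)⁴/1.00 = 3982 W/m².
Flux falls as S = L/(4πd²), so d = √(L/(4πS)) = √(3.65×10²⁸/(4π·3982)).

d ≈ 8.54×10¹¹ m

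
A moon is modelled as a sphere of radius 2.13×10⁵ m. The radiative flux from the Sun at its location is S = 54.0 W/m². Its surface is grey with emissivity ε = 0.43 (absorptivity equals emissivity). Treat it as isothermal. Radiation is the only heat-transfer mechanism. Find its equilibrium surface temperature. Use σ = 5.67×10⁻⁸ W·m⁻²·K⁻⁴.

At equilibrium, absorbed power = emitted power.
Absorbing cross-section = πr² = 1.425×10¹¹ m²; emitting surface = 4πr² = 5.701×10¹¹ m² (ratio 4).
εS·A_cross = εσ·A_surf·T⁴  ⇒  T⁴ = S/(4σ)   (ε cancels).
T⁴ = 54.0/(4·5.67×10⁻⁸) = 2.381×10⁸ K⁴.
T = (2.381×10⁸)^(1/4).

T ≈ 124 K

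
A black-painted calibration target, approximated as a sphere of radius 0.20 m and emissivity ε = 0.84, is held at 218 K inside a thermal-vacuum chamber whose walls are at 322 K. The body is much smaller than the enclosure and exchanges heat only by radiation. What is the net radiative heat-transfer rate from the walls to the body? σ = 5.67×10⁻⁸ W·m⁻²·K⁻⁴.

P_net ≈ 203 W

For a small grey body in a large enclosure: P_net = εσA(T_body⁴ − T_wall⁴).
A = 4πr² = 0.5027 m²; T_body⁴ − T_wall⁴ = 2.259×10⁹ − 1.075×10¹⁰ = -8.492×10⁹ K⁴.
|P_net| = 0.84·5.67×10⁻⁸·0.5027·8.492×10⁹.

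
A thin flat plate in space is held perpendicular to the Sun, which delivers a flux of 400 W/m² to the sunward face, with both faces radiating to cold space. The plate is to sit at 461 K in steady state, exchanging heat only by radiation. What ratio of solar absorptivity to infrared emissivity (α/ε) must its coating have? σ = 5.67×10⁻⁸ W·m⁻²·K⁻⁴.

α/ε ≈ 12.8

Balance: αS·A = εσ·2A·T⁴ ⇒ α/ε = 2σT⁴/S.
α/ε = 2·5.67×10⁻⁸·(461)⁴/400 = 2·5.67×10⁻⁸·4.517×10¹⁰/400.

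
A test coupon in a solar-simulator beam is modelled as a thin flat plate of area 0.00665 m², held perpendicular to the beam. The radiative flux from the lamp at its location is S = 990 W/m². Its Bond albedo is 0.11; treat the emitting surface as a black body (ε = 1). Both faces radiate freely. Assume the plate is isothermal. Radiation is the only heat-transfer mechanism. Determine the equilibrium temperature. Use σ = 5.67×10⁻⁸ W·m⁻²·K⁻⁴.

T ≈ 297 K

At equilibrium, absorbed power = emitted power.
Absorbing cross-section = A = 0.006650 m²; emitting surface = 2A = 0.01330 m² (ratio 2).
(1−a)S·A_cross = εσ·A_surf·T⁴  ⇒  T⁴ = (1−a)S/(2σ).
T⁴ = 0.890·990/(2·5.67×10⁻⁸) = 7.770×10⁹ K⁴.
T = (7.770×10⁹)^(1/4).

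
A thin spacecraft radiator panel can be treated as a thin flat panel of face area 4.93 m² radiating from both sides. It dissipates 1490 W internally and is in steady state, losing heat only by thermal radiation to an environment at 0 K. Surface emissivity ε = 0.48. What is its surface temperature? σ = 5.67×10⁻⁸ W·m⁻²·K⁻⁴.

T ≈ 273 K

Steady state: internal power = radiated power, P = εσA T⁴.
Radiating area A = 2·4.93 = 9.860 m².
T⁴ = P/(εσA) = 1490/(0.48·5.67×10⁻⁸·9.860) = 5.552×10⁹ K⁴.
T = (5.552×10⁹)^(1/4).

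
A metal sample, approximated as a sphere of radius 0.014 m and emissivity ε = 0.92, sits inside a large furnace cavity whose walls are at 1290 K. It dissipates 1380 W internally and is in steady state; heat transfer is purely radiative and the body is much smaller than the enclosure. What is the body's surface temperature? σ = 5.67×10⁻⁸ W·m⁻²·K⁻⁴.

T ≈ 1920 K

For a small grey body in a large enclosure, net radiated power = εσA(T⁴ − T_w⁴).
Steady state: P = εσA(T⁴ − T_w⁴) with A = 4πr² = 0.002463 m².
T⁴ = P/(εσA) + T_w⁴ = 1380/(0.92·5.67×10⁻⁸·0.002463) + (1290)⁴
    = 1.074×10¹³ + 2.769×10¹² = 1.351×10¹³ K⁴.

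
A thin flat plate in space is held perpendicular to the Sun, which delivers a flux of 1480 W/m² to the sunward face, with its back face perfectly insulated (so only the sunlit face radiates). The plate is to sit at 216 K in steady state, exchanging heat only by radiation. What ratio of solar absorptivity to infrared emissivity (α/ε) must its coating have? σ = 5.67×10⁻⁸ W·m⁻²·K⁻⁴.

α/ε ≈ 0.0834

Balance: αS·A = εσ·1A·T⁴ ⇒ α/ε = σT⁴/S.
α/ε = 5.67×10⁻⁸·(216)⁴/1480 = 5.67×10⁻⁸·2.177×10⁹/1480.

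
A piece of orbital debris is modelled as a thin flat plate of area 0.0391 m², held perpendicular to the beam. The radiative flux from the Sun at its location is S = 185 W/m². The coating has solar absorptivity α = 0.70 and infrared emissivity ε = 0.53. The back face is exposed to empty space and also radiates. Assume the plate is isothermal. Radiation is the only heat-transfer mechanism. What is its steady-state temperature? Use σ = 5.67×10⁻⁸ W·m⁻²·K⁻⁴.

T ≈ 215 K

At equilibrium, absorbed power = emitted power.
Absorbing cross-section = A = 0.03910 m²; emitting surface = 2A = 0.07820 m² (ratio 2).
αS·A_cross = εσ·A_surf·T⁴  ⇒  T⁴ = αS/(ε·2σ).
T⁴ = 0.700·185/(0.53·2·5.67×10⁻⁸) = 2.155×10⁹ K⁴.
T = (2.155×10⁹)^(1/4).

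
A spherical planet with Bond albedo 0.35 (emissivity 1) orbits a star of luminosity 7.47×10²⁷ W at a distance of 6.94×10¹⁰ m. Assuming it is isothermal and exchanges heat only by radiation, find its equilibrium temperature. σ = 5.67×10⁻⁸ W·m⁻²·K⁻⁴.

T ≈ 771 K

First find the stellar flux at distance d: S = L/(4πd²) = 7.47×10²⁷/(4π·(6.94×10¹⁰)²) = 1.234×10⁵ W/m².
For an isothermal sphere, absorbed (1−a)S·πr² = emitted σ·4πr²·T⁴, so T⁴ = (1−a)S/(4σ).
T⁴ = 0.650·1.234×10⁵/(4·5.67×10⁻⁸) = 3.537×10¹¹ K⁴.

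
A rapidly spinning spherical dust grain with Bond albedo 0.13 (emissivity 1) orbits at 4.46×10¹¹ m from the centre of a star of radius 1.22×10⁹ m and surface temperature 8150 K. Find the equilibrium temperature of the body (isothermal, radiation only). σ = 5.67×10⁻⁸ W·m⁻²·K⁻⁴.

The star's surface emits σT_*⁴; at distance d the flux is S = σT_*⁴(R_*/d)².
S = 5.67×10⁻⁸·(8150)⁴·(1.22×10⁹/4.46×10¹¹)² = 1872 W/m².
For an isothermal sphere T⁴ = (1−a)S/(4σ) = 7.180×10⁹ K⁴.

T ≈ 291 K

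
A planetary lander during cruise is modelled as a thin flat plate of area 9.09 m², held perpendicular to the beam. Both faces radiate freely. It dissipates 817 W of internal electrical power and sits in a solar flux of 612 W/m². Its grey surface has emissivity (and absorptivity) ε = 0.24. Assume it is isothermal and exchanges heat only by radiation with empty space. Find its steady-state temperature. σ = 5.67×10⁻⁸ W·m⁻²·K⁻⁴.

At steady state, absorbed solar power + internal power = radiated power.
Absorbed: α·S·A_cross = 0.24·612·9.090 = 1335 W (cross-section A).
Total input = 1335 + 817 = 2152 W.
Radiated: εσ·A_surf·T⁴ with A_surf = 2A = 18.18 m².
T⁴ = 2152/(0.24·5.67×10⁻⁸·18.18) = 8.699×10⁹ K⁴.

T ≈ 305 K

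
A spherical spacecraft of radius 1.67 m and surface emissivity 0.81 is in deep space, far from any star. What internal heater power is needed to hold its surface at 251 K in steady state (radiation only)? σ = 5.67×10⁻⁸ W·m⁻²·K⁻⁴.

P = εσ·4πr²·T⁴.
4πr² = 35.05 m²; T⁴ = 3.969×10⁹ K⁴.
P = 0.81·5.67×10⁻⁸·35.05·3.969×10⁹.

P ≈ 6390 W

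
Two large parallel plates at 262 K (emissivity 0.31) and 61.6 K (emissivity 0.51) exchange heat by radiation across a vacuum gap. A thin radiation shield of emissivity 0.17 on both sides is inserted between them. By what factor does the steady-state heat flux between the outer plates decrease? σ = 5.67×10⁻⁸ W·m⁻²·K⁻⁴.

factor ≈ 3.57

Without shield: q₀ = σΔ(T⁴)/(1/ε₁+1/ε₂−1) with denominator 4.187.
With shield the two gaps are in series; the resistances add: (1/ε₁+1/ε_s−1)+(1/ε_s+1/ε₂−1) = 8.108+6.843 = 14.95.
Heat-flux ratio q₀/q = 14.95/4.187.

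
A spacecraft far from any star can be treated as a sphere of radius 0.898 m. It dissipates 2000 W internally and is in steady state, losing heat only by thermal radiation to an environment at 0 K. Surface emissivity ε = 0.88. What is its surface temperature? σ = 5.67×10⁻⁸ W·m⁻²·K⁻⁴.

Steady state: internal power = radiated power, P = εσA T⁴.
Radiating area A = 4πr² = 10.13 m².
T⁴ = P/(εσA) = 2000/(0.88·5.67×10⁻⁸·10.13) = 3.956×10⁹ K⁴.
T = (3.956×10⁹)^(1/4).

T ≈ 251 K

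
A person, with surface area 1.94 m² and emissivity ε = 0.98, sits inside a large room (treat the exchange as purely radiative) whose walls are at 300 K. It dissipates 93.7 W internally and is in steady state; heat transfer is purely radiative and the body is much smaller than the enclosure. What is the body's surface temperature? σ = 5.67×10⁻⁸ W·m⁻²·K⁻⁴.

T ≈ 308 K

For a small grey body in a large enclosure, net radiated power = εσA(T⁴ − T_w⁴).
Steady state: P = εσA(T⁴ − T_w⁴) with A = 1.94 m².
T⁴ = P/(εσA) + T_w⁴ = 93.7/(0.98·5.67×10⁻⁸·1.940) + (300)⁴
    = 8.692×10⁸ + 8.100×10⁹ = 8.969×10⁹ K⁴.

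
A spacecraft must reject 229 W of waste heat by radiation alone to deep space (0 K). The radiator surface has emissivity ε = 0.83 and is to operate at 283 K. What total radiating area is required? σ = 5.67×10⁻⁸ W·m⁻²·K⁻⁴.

A ≈ 0.759 m²

P = εσA T⁴ ⇒ A = P/(εσT⁴).
T⁴ = 6.414×10⁹ K⁴.
A = 229/(0.83 × 5.67×10⁻⁸ × 6.414×10⁹).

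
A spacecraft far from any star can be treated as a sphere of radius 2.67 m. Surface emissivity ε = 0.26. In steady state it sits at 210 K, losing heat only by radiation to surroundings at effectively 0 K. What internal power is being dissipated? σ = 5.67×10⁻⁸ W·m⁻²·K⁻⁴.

P ≈ 2570 W

Steady state: P = εσA T⁴.
A = 4πr² = 89.58 m²; T⁴ = (210)⁴ = 1.945×10⁹ K⁴.
P = 0.26 × 5.67×10⁻⁸ × 89.58 × 1.945×10⁹.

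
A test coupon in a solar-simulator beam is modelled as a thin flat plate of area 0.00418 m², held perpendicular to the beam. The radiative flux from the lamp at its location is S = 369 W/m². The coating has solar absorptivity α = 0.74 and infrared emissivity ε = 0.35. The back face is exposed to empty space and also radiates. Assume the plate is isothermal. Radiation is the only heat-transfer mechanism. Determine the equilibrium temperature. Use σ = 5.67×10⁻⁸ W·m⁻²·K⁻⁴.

At equilibrium, absorbed power = emitted power.
Absorbing cross-section = A = 0.004180 m²; emitting surface = 2A = 0.008360 m² (ratio 2).
αS·A_cross = εσ·A_surf·T⁴  ⇒  T⁴ = αS/(ε·2σ).
T⁴ = 0.740·369/(0.35·2·5.67×10⁻⁸) = 6.880×10⁹ K⁴.
T = (6.880×10⁹)^(1/4).

T ≈ 288 K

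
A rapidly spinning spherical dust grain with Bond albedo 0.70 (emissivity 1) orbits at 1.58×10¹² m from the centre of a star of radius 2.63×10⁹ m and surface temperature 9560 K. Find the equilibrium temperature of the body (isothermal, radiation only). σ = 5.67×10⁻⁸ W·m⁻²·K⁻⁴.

The star's surface emits σT_*⁴; at distance d the flux is S = σT_*⁴(R_*/d)².
S = 5.67×10⁻⁸·(9560)⁴·(2.63×10⁹/1.58×10¹²)² = 1312 W/m².
For an isothermal sphere T⁴ = (1−a)S/(4σ) = 1.736×10⁹ K⁴.

T ≈ 204 K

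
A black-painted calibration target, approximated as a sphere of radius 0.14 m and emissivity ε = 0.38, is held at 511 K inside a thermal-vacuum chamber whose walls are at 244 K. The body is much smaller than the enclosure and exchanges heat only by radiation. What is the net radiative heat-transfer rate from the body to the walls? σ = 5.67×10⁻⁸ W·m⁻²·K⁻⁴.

For a small grey body in a large enclosure: P_net = εσA(T_body⁴ − T_wall⁴).
A = 4πr² = 0.2463 m²; T_body⁴ − T_wall⁴ = 6.818×10¹⁰ − 3.545×10⁹ = 6.464×10¹⁰ K⁴.
|P_net| = 0.38·5.67×10⁻⁸·0.2463·6.464×10¹⁰.

P_net ≈ 343 W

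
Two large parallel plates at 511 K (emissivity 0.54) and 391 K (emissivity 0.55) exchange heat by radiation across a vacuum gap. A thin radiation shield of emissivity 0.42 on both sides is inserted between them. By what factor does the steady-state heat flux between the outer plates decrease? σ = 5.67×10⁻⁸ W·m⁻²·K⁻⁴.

Without shield: q₀ = σΔ(T⁴)/(1/ε₁+1/ε₂−1) with denominator 2.670.
With shield the two gaps are in series; the resistances add: (1/ε₁+1/ε_s−1)+(1/ε_s+1/ε₂−1) = 3.233+3.199 = 6.432.
Heat-flux ratio q₀/q = 6.432/2.670.

factor ≈ 2.41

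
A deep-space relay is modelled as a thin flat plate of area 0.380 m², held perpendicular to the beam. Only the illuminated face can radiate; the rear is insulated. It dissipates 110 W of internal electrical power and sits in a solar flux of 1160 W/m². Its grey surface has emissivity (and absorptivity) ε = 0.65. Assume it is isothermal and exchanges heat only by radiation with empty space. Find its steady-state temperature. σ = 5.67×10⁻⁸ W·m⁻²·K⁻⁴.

T ≈ 410 K

At steady state, absorbed solar power + internal power = radiated power.
Absorbed: α·S·A_cross = 0.65·1160·0.3800 = 286.5 W (cross-section A).
Total input = 286.5 + 110 = 396.5 W.
Radiated: εσ·A_surf·T⁴ with A_surf = A = 0.3800 m².
T⁴ = 396.5/(0.65·5.67×10⁻⁸·0.3800) = 2.831×10¹⁰ K⁴.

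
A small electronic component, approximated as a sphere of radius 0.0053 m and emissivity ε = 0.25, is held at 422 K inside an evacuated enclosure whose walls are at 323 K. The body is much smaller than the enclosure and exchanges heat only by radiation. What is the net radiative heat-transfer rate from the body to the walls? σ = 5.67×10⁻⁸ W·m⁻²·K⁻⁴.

P_net ≈ 0.104 W

For a small grey body in a large enclosure: P_net = εσA(T_body⁴ − T_wall⁴).
A = 4πr² = 3.530×10⁻⁴ m²; T_body⁴ − T_wall⁴ = 3.171×10¹⁰ − 1.088×10¹⁰ = 2.083×10¹⁰ K⁴.
|P_net| = 0.25·5.67×10⁻⁸·3.530×10⁻⁴·2.083×10¹⁰.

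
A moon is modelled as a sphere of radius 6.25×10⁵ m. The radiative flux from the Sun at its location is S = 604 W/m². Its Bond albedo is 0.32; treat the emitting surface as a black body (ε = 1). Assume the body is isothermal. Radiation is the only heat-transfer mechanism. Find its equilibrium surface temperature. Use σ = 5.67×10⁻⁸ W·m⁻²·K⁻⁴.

At equilibrium, absorbed power = emitted power.
Absorbing cross-section = πr² = 1.227×10¹² m²; emitting surface = 4πr² = 4.909×10¹² m² (ratio 4).
(1−a)S·A_cross = εσ·A_surf·T⁴  ⇒  T⁴ = (1−a)S/(4σ).
T⁴ = 0.680·604/(4·5.67×10⁻⁸) = 1.811×10⁹ K⁴.
T = (1.811×10⁹)^(1/4).

T ≈ 206 K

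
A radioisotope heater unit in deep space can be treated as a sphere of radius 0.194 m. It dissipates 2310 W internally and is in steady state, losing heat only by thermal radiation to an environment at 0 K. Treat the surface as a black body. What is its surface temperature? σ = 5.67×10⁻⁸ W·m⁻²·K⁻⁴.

Steady state: internal power = radiated power, P = εσA T⁴.
Radiating area A = 4πr² = 0.4729 m².
T⁴ = P/(εσA) = 2310/(1.0·5.67×10⁻⁸·0.4729) = 8.614×10¹⁰ K⁴.
T = (8.614×10¹⁰)^(1/4).

T ≈ 542 K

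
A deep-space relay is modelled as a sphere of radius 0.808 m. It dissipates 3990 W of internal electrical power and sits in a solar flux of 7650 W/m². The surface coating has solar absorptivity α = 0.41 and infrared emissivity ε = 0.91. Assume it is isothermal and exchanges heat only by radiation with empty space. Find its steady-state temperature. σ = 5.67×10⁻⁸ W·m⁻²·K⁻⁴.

At steady state, absorbed solar power + internal power = radiated power.
Absorbed: α·S·A_cross = 0.41·7650·2.051 = 6433 W (cross-section πr²).
Total input = 6433 + 3990 = 10420 W.
Radiated: εσ·A_surf·T⁴ with A_surf = 4πr² = 8.204 m².
T⁴ = 10420/(0.91·5.67×10⁻⁸·8.204) = 2.462×10¹⁰ K⁴.

T ≈ 396 K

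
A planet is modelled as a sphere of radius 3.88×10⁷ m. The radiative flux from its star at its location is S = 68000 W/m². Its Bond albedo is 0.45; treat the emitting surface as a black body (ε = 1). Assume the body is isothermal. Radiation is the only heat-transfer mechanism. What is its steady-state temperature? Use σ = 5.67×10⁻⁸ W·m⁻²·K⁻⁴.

At equilibrium, absorbed power = emitted power.
Absorbing cross-section = πr² = 4.729×10¹⁵ m²; emitting surface = 4πr² = 1.892×10¹⁶ m² (ratio 4).
(1−a)S·A_cross = εσ·A_surf·T⁴  ⇒  T⁴ = (1−a)S/(4σ).
T⁴ = 0.550·68000/(4·5.67×10⁻⁸) = 1.649×10¹¹ K⁴.
T = (1.649×10¹¹)^(1/4).

T ≈ 637 K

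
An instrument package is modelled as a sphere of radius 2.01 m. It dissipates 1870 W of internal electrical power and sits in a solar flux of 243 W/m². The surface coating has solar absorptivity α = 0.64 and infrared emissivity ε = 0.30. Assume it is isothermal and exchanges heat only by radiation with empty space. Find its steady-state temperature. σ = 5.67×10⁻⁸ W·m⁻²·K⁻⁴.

At steady state, absorbed solar power + internal power = radiated power.
Absorbed: α·S·A_cross = 0.64·243·12.69 = 1974 W (cross-section πr²).
Total input = 1974 + 1870 = 3844 W.
Radiated: εσ·A_surf·T⁴ with A_surf = 4πr² = 50.77 m².
T⁴ = 3844/(0.30·5.67×10⁻⁸·50.77) = 4.451×10⁹ K⁴.

T ≈ 258 K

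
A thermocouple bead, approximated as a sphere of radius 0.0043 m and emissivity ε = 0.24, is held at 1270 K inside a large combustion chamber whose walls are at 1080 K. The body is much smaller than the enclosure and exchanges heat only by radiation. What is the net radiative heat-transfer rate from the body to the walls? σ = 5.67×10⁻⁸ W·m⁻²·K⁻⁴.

P_net ≈ 3.92 W

For a small grey body in a large enclosure: P_net = εσA(T_body⁴ − T_wall⁴).
A = 4πr² = 2.324×10⁻⁴ m²; T_body⁴ − T_wall⁴ = 2.601×10¹² − 1.360×10¹² = 1.241×10¹² K⁴.
|P_net| = 0.24·5.67×10⁻⁸·2.324×10⁻⁴·1.241×10¹².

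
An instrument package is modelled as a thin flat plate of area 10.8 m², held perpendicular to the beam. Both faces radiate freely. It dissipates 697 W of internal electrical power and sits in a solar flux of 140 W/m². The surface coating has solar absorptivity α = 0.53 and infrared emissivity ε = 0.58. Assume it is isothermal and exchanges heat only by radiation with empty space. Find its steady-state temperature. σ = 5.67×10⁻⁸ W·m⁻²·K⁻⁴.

At steady state, absorbed solar power + internal power = radiated power.
Absorbed: α·S·A_cross = 0.53·140·10.80 = 801.4 W (cross-section A).
Total input = 801.4 + 697 = 1498 W.
Radiated: εσ·A_surf·T⁴ with A_surf = 2A = 21.60 m².
T⁴ = 1498/(0.58·5.67×10⁻⁸·21.60) = 2.109×10⁹ K⁴.

T ≈ 214 K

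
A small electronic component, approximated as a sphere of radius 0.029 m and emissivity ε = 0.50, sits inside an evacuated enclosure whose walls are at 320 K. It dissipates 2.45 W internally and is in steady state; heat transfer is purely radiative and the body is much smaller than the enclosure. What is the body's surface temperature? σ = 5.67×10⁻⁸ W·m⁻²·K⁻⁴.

T ≈ 370 K

For a small grey body in a large enclosure, net radiated power = εσA(T⁴ − T_w⁴).
Steady state: P = εσA(T⁴ − T_w⁴) with A = 4πr² = 0.01057 m².
T⁴ = P/(εσA) + T_w⁴ = 2.45/(0.50·5.67×10⁻⁸·0.01057) + (320)⁴
    = 8.177×10⁹ + 1.049×10¹⁰ = 1.866×10¹⁰ K⁴.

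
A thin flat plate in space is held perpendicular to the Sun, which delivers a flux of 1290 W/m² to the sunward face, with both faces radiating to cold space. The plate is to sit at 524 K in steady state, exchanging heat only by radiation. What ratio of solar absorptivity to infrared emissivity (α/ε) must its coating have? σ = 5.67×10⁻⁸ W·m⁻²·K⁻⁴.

Balance: αS·A = εσ·2A·T⁴ ⇒ α/ε = 2σT⁴/S.
α/ε = 2·5.67×10⁻⁸·(524)⁴/1290 = 2·5.67×10⁻⁸·7.539×10¹⁰/1290.

α/ε ≈ 6.63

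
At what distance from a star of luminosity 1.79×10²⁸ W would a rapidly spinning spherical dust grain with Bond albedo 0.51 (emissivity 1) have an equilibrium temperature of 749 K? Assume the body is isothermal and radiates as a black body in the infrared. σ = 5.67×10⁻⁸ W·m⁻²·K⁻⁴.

For an isothermal black-emitting sphere, (1−a)S·πr² = σ·4πr²·T⁴ ⇒ S = 4σT⁴/(1−a).
S = 4·5.67×10⁻⁸·(749)⁴/0.490 = 1.457×10⁵ W/m².
Flux falls as S = L/(4πd²), so d = √(L/(4πS)) = √(1.79×10²⁸/(4π·1.457×10⁵)).

d ≈ 9.89×10¹⁰ m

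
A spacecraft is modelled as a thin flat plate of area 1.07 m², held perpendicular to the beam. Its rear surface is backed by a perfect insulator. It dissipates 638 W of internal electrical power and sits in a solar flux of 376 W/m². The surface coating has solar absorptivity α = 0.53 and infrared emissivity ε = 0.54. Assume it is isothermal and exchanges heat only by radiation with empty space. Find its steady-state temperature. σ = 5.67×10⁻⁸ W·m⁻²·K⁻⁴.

At steady state, absorbed solar power + internal power = radiated power.
Absorbed: α·S·A_cross = 0.53·376·1.070 = 213.2 W (cross-section A).
Total input = 213.2 + 638 = 851.2 W.
Radiated: εσ·A_surf·T⁴ with A_surf = A = 1.070 m².
T⁴ = 851.2/(0.54·5.67×10⁻⁸·1.070) = 2.598×10¹⁰ K⁴.

T ≈ 401 K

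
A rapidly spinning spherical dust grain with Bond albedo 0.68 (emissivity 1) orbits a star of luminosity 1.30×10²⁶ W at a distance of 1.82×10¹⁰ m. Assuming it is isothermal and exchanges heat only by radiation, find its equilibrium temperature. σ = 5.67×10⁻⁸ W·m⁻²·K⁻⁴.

T ≈ 458 K

First find the stellar flux at distance d: S = L/(4πd²) = 1.30×10²⁶/(4π·(1.82×10¹⁰)²) = 31230 W/m².
For an isothermal sphere, absorbed (1−a)S·πr² = emitted σ·4πr²·T⁴, so T⁴ = (1−a)S/(4σ).
T⁴ = 0.320·31230/(4·5.67×10⁻⁸) = 4.407×10¹⁰ K⁴.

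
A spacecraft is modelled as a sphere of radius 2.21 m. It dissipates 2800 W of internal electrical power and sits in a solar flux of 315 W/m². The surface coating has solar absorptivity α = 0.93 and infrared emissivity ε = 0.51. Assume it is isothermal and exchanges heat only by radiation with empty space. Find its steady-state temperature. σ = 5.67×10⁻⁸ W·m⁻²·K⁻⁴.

At steady state, absorbed solar power + internal power = radiated power.
Absorbed: α·S·A_cross = 0.93·315·15.34 = 4495 W (cross-section πr²).
Total input = 4495 + 2800 = 7295 W.
Radiated: εσ·A_surf·T⁴ with A_surf = 4πr² = 61.38 m².
T⁴ = 7295/(0.51·5.67×10⁻⁸·61.38) = 4.110×10⁹ K⁴.

T ≈ 253 K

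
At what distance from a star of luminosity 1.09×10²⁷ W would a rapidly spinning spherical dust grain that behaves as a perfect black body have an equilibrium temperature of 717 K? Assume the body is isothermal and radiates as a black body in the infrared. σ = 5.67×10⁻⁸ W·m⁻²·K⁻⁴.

d ≈ 3.80×10¹⁰ m

For an isothermal black-emitting sphere, (1−a)S·πr² = σ·4πr²·T⁴ ⇒ S = 4σT⁴/(1−a).
S = 4·5.67×10⁻⁸·(717)⁴/1.00 = 59940 W/m².
Flux falls as S = L/(4πd²), so d = √(L/(4πS)) = √(1.09×10²⁷/(4π·59940)).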